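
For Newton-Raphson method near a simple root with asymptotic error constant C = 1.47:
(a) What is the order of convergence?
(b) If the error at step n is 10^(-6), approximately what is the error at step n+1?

(a) Newton-Raphson has quadratic (order 2) convergence near simple roots.
    This means |e_{n+1}| ≈ C|e_n|².

(b) With |e_n| = 10^(-6) and C = 1.47:
    |e_{n+1}| ≈ 1.47 × (10^(-6))² = 1.47 × 10^(-12)

(a) 2 (quadratic); (b) |e_{n+1}| ≈ 1.470e-12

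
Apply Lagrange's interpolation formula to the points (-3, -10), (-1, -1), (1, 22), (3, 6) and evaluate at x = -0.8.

Lagrange interpolation formula:
P(x) = Σ yᵢ × Lᵢ(x)
where Lᵢ(x) = Π_{j≠i} (x - xⱼ)/(xᵢ - xⱼ)

L_0(-0.8) = (-0.8 - (-1))/(-3 - (-1)) × (-0.8 - 1)/(-3 - 1) × (-0.8 - 3)/(-3 - 3) = -0.028500
L_1(-0.8) = (-0.8 - (-3))/(-1 - (-3)) × (-0.8 - 1)/(-1 - 1) × (-0.8 - 3)/(-1 - 3) = 0.940500
L_2(-0.8) = (-0.8 - (-3))/(1 - (-3)) × (-0.8 - (-1))/(1 - (-1)) × (-0.8 - 3)/(1 - 3) = 0.104500
L_3(-0.8) = (-0.8 - (-3))/(3 - (-3)) × (-0.8 - (-1))/(3 - (-1)) × (-0.8 - 1)/(3 - 1) = -0.016500

P(-0.8) = (-10)×L_0(-0.8) + (-1)×L_1(-0.8) + 22×L_2(-0.8) + 6×L_3(-0.8)
P(-0.8) = 1.544500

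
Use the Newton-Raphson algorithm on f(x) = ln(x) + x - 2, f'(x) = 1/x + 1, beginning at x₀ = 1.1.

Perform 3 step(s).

f(x) = ln(x) + x - 2
f'(x) = 1/x + 1
x₀ = 1.1

Newton-Raphson formula: x_{n+1} = x_n - f(x_n)/f'(x_n)

Iteration 1:
  f(1.100000) = -0.804690
  f'(1.100000) = 1.909091
  x_1 = 1.100000 - (-0.804690)/1.909091 = 1.521504
Iteration 2:
  f(1.521504) = -0.058796
  f'(1.521504) = 1.657244
  x_2 = 1.521504 - (-0.058796)/1.657244 = 1.556983
Iteration 3:
  f(1.556983) = -0.000268
  f'(1.556983) = 1.642268
  x_3 = 1.556983 - (-0.000268)/1.642268 = 1.557146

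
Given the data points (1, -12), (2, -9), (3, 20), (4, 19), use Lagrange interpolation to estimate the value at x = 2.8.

Lagrange interpolation formula:
P(x) = Σ yᵢ × Lᵢ(x)
where Lᵢ(x) = Π_{j≠i} (x - xⱼ)/(xᵢ - xⱼ)

L_0(2.8) = (2.8 - 2)/(1 - 2) × (2.8 - 3)/(1 - 3) × (2.8 - 4)/(1 - 4) = -0.032000
L_1(2.8) = (2.8 - 1)/(2 - 1) × (2.8 - 3)/(2 - 3) × (2.8 - 4)/(2 - 4) = 0.216000
L_2(2.8) = (2.8 - 1)/(3 - 1) × (2.8 - 2)/(3 - 2) × (2.8 - 4)/(3 - 4) = 0.864000
L_3(2.8) = (2.8 - 1)/(4 - 1) × (2.8 - 2)/(4 - 2) × (2.8 - 3)/(4 - 3) = -0.048000

P(2.8) = (-12)×L_0(2.8) + (-9)×L_1(2.8) + 20×L_2(2.8) + 19×L_3(2.8)
P(2.8) = 14.808000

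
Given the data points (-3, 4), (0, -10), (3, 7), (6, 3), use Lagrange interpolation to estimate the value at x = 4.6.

Lagrange interpolation formula:
P(x) = Σ yᵢ × Lᵢ(x)
where Lᵢ(x) = Π_{j≠i} (x - xⱼ)/(xᵢ - xⱼ)

L_0(4.6) = (4.6 - 0)/(-3 - 0) × (4.6 - 3)/(-3 - 3) × (4.6 - 6)/(-3 - 6) = 0.063605
L_1(4.6) = (4.6 - (-3))/(0 - (-3)) × (4.6 - 3)/(0 - 3) × (4.6 - 6)/(0 - 6) = -0.315259
L_2(4.6) = (4.6 - (-3))/(3 - (-3)) × (4.6 - 0)/(3 - 0) × (4.6 - 6)/(3 - 6) = 0.906370
L_3(4.6) = (4.6 - (-3))/(6 - (-3)) × (4.6 - 0)/(6 - 0) × (4.6 - 3)/(6 - 3) = 0.345284

P(4.6) = 4×L_0(4.6) + (-10)×L_1(4.6) + 7×L_2(4.6) + 3×L_3(4.6)
P(4.6) = 10.787457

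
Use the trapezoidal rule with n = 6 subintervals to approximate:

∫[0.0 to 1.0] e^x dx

f(x) = e^x
a = 0.0, b = 1.0, n = 6
h = (b - a)/n = 0.166667

Trapezoidal rule: (h/2)[f(x₀) + 2f(x₁) + 2f(x₂) + ... + f(xₙ)]

x_0 = 0.0000, f(x_0) = 1.000000, coefficient = 1
x_1 = 0.1667, f(x_1) = 1.181360, coefficient = 2
x_2 = 0.3333, f(x_2) = 1.395612, coefficient = 2
x_3 = 0.5000, f(x_3) = 1.648721, coefficient = 2
x_4 = 0.6667, f(x_4) = 1.947734, coefficient = 2
x_5 = 0.8333, f(x_5) = 2.300976, coefficient = 2
x_6 = 1.0000, f(x_6) = 2.718282, coefficient = 1

I ≈ (0.166667/2) × 20.667090 = 1.722257
Exact value: 1.718282
Error: 0.003976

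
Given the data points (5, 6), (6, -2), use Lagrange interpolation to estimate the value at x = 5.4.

Lagrange interpolation formula:
P(x) = Σ yᵢ × Lᵢ(x)
where Lᵢ(x) = Π_{j≠i} (x - xⱼ)/(xᵢ - xⱼ)

L_0(5.4) = (5.4 - 6)/(5 - 6) = 0.600000
L_1(5.4) = (5.4 - 5)/(6 - 5) = 0.400000

P(5.4) = 6×L_0(5.4) + (-2)×L_1(5.4)
P(5.4) = 2.800000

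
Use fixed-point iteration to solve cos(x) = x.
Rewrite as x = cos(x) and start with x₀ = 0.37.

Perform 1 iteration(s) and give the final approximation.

Equation: cos(x) = x
Fixed-point form: x = cos(x)
x₀ = 0.37

x_1 = g(0.370000) = 0.932327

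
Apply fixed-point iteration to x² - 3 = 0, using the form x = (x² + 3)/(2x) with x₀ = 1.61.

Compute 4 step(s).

Equation: x² - 3 = 0
Fixed-point form: x = (x² + 3)/(2x)
x₀ = 1.61

x_1 = g(1.610000) = 1.736677
x_2 = g(1.736677) = 1.732057
x_3 = g(1.732057) = 1.732051
x_4 = g(1.732051) = 1.732051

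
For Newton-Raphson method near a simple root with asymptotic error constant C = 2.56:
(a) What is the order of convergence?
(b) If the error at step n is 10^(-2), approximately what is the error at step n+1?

(a) Newton-Raphson has quadratic (order 2) convergence near simple roots.
    This means |e_{n+1}| ≈ C|e_n|².

(b) With |e_n| = 10^(-2) and C = 2.56:
    |e_{n+1}| ≈ 2.56 × (10^(-2))² = 2.56 × 10^(-4)

(a) 2 (quadratic); (b) |e_{n+1}| ≈ 2.560e-04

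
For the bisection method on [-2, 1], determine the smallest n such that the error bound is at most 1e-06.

We need (b-a)/2^n ≤ 1e-06
(1 - (-2))/2^n ≤ 1e-06
3/2^n ≤ 1e-06
2^n ≥ 3000000
n ≥ log₂(3000000) = 21.52
n ≥ 22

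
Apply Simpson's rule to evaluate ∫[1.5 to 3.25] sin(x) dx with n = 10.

f(x) = sin(x)
a = 1.5, b = 3.25, n = 10
h = (b - a)/n = 0.175000

Simpson's rule: (h/3)[f(x₀) + 4f(x₁) + 2f(x₂) + ... + f(xₙ)]

x_0 = 1.5000, f(x_0) = 0.997495, coefficient = 1
x_1 = 1.6750, f(x_1) = 0.994576, coefficient = 4
x_2 = 1.8500, f(x_2) = 0.961275, coefficient = 2
x_3 = 2.0250, f(x_3) = 0.898611, coefficient = 4
x_4 = 2.2000, f(x_4) = 0.808496, coefficient = 2
x_5 = 2.3750, f(x_5) = 0.693685, coefficient = 4
x_6 = 2.5500, f(x_6) = 0.557684, coefficient = 2
x_7 = 2.7250, f(x_7) = 0.404647, coefficient = 4
x_8 = 2.9000, f(x_8) = 0.239249, coefficient = 2
x_9 = 3.0750, f(x_9) = 0.066543, coefficient = 4
x_10 = 3.2500, f(x_10) = -0.108195, coefficient = 1

I ≈ (0.175000/3) × 18.254956 = 1.064872
Exact value: 1.064867
Error: 0.000006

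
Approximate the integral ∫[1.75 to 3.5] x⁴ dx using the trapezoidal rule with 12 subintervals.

f(x) = x⁴
a = 1.75, b = 3.5, n = 12
h = (b - a)/n = 0.145833

Trapezoidal rule: (h/2)[f(x₀) + 2f(x₁) + 2f(x₂) + ... + f(xₙ)]

x_0 = 1.7500, f(x_0) = 9.378906, coefficient = 1
x_1 = 1.8958, f(x_1) = 12.918159, coefficient = 2
x_2 = 2.0417, f(x_2) = 17.375582, coefficient = 2
x_3 = 2.1875, f(x_3) = 22.897720, coefficient = 2
x_4 = 2.3333, f(x_4) = 29.641975, coefficient = 2
x_5 = 2.4792, f(x_5) = 37.776602, coefficient = 2
x_6 = 2.6250, f(x_6) = 47.480713, coefficient = 2
x_7 = 2.7708, f(x_7) = 58.944273, coefficient = 2
x_8 = 2.9167, f(x_8) = 72.368104, coefficient = 2
x_9 = 3.0625, f(x_9) = 87.963882, coefficient = 2
x_10 = 3.2083, f(x_10) = 105.954141, coefficient = 2
x_11 = 3.3542, f(x_11) = 126.572266, coefficient = 2
x_12 = 3.5000, f(x_12) = 150.062500, coefficient = 1

I ≈ (0.145833/2) × 1399.228241 = 102.027059
Exact value: 101.761133
Error: 0.265926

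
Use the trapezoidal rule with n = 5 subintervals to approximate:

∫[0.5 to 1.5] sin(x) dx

f(x) = sin(x)
a = 0.5, b = 1.5, n = 5
h = (b - a)/n = 0.200000

Trapezoidal rule: (h/2)[f(x₀) + 2f(x₁) + 2f(x₂) + ... + f(xₙ)]

x_0 = 0.5000, f(x_0) = 0.479426, coefficient = 1
x_1 = 0.7000, f(x_1) = 0.644218, coefficient = 2
x_2 = 0.9000, f(x_2) = 0.783327, coefficient = 2
x_3 = 1.1000, f(x_3) = 0.891207, coefficient = 2
x_4 = 1.3000, f(x_4) = 0.963558, coefficient = 2
x_5 = 1.5000, f(x_5) = 0.997495, coefficient = 1

I ≈ (0.200000/2) × 8.041541 = 0.804154
Exact value: 0.806845
Error: 0.002691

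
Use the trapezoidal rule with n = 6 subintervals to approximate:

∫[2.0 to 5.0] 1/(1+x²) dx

f(x) = 1/(1+x²)
a = 2.0, b = 5.0, n = 6
h = (b - a)/n = 0.500000

Trapezoidal rule: (h/2)[f(x₀) + 2f(x₁) + 2f(x₂) + ... + f(xₙ)]

x_0 = 2.0000, f(x_0) = 0.200000, coefficient = 1
x_1 = 2.5000, f(x_1) = 0.137931, coefficient = 2
x_2 = 3.0000, f(x_2) = 0.100000, coefficient = 2
x_3 = 3.5000, f(x_3) = 0.075472, coefficient = 2
x_4 = 4.0000, f(x_4) = 0.058824, coefficient = 2
x_5 = 4.5000, f(x_5) = 0.047059, coefficient = 2
x_6 = 5.0000, f(x_6) = 0.038462, coefficient = 1

I ≈ (0.500000/2) × 1.077032 = 0.269258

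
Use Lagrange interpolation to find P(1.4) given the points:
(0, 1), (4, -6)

Lagrange interpolation formula:
P(x) = Σ yᵢ × Lᵢ(x)
where Lᵢ(x) = Π_{j≠i} (x - xⱼ)/(xᵢ - xⱼ)

L_0(1.4) = (1.4 - 4)/(0 - 4) = 0.650000
L_1(1.4) = (1.4 - 0)/(4 - 0) = 0.350000

P(1.4) = 1×L_0(1.4) + (-6)×L_1(1.4)
P(1.4) = -1.450000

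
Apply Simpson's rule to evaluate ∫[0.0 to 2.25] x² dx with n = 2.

f(x) = x²
a = 0.0, b = 2.25, n = 2
h = (b - a)/n = 1.125000

Simpson's rule: (h/3)[f(x₀) + 4f(x₁) + 2f(x₂) + ... + f(xₙ)]

x_0 = 0.0000, f(x_0) = 0.000000, coefficient = 1
x_1 = 1.1250, f(x_1) = 1.265625, coefficient = 4
x_2 = 2.2500, f(x_2) = 5.062500, coefficient = 1

I ≈ (1.125000/3) × 10.125000 = 3.796875
Exact value: 3.796875
Error: 0.000000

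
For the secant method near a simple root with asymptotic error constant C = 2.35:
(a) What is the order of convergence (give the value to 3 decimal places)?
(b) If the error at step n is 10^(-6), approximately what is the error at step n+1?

(a) Secant method has superlinear convergence with order φ = (1+√5)/2 ≈ 1.618.
    This means |e_{n+1}| ≈ C|e_n|^1.618.

(b) With |e_n| = 10^(-6) and C = 2.35:
    |e_{n+1}| ≈ 2.35 × (10^(-6))^1.618 = 2.35 × 10^(-9.71)

(a) ≈ 1.618 (golden ratio); (b) |e_{n+1}| ≈ 4.601e-10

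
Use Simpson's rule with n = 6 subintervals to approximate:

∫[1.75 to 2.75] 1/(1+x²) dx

f(x) = 1/(1+x²)
a = 1.75, b = 2.75, n = 6
h = (b - a)/n = 0.166667

Simpson's rule: (h/3)[f(x₀) + 4f(x₁) + 2f(x₂) + ... + f(xₙ)]

x_0 = 1.7500, f(x_0) = 0.246154, coefficient = 1
x_1 = 1.9167, f(x_1) = 0.213967, coefficient = 4
x_2 = 2.0833, f(x_2) = 0.187256, coefficient = 2
x_3 = 2.2500, f(x_3) = 0.164948, coefficient = 4
x_4 = 2.4167, f(x_4) = 0.146193, coefficient = 2
x_5 = 2.5833, f(x_5) = 0.130317, coefficient = 4
x_6 = 2.7500, f(x_6) = 0.116788, coefficient = 1

I ≈ (0.166667/3) × 3.066770 = 0.170376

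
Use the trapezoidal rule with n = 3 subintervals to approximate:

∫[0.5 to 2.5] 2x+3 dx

f(x) = 2x+3
a = 0.5, b = 2.5, n = 3
h = (b - a)/n = 0.666667

Trapezoidal rule: (h/2)[f(x₀) + 2f(x₁) + 2f(x₂) + ... + f(xₙ)]

x_0 = 0.5000, f(x_0) = 4.000000, coefficient = 1
x_1 = 1.1667, f(x_1) = 5.333333, coefficient = 2
x_2 = 1.8333, f(x_2) = 6.666667, coefficient = 2
x_3 = 2.5000, f(x_3) = 8.000000, coefficient = 1

I ≈ (0.666667/2) × 36.000000 = 12.000000
Exact value: 12.000000
Error: 0.000000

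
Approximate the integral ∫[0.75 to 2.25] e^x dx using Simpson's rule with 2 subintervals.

f(x) = e^x
a = 0.75, b = 2.25, n = 2
h = (b - a)/n = 0.750000

Simpson's rule: (h/3)[f(x₀) + 4f(x₁) + 2f(x₂) + ... + f(xₙ)]

x_0 = 0.7500, f(x_0) = 2.117000, coefficient = 1
x_1 = 1.5000, f(x_1) = 4.481689, coefficient = 4
x_2 = 2.2500, f(x_2) = 9.487736, coefficient = 1

I ≈ (0.750000/3) × 29.531492 = 7.382873
Exact value: 7.370736
Error: 0.012137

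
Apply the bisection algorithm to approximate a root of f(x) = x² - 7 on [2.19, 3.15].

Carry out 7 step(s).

f(x) = x² - 7
Initial interval: [2.19, 3.15]

Iteration 1:
  c_1 = (2.190000 + 3.150000)/2 = 2.670000
  f(c_1) = f(2.670000) = 0.128900
  f(a) × f(c) < 0, new interval: [2.190000, 2.670000]
Iteration 2:
  c_2 = (2.190000 + 2.670000)/2 = 2.430000
  f(c_2) = f(2.430000) = -1.095100
  f(a) × f(c) ≥ 0, new interval: [2.430000, 2.670000]
Iteration 3:
  c_3 = (2.430000 + 2.670000)/2 = 2.550000
  f(c_3) = f(2.550000) = -0.497500
  f(a) × f(c) ≥ 0, new interval: [2.550000, 2.670000]
Iteration 4:
  c_4 = (2.550000 + 2.670000)/2 = 2.610000
  f(c_4) = f(2.610000) = -0.187900
  f(a) × f(c) ≥ 0, new interval: [2.610000, 2.670000]
Iteration 5:
  c_5 = (2.610000 + 2.670000)/2 = 2.640000
  f(c_5) = f(2.640000) = -0.030400
  f(a) × f(c) ≥ 0, new interval: [2.640000, 2.670000]
Iteration 6:
  c_6 = (2.640000 + 2.670000)/2 = 2.655000
  f(c_6) = f(2.655000) = 0.049025
  f(a) × f(c) < 0, new interval: [2.640000, 2.655000]
Iteration 7:
  c_7 = (2.640000 + 2.655000)/2 = 2.647500
  f(c_7) = f(2.647500) = 0.009256
  f(a) × f(c) < 0, new interval: [2.640000, 2.647500]

After 7 iteration(s), the approximation is c_7 = 2.647500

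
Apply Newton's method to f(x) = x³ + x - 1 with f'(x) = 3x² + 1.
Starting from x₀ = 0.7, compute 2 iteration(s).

f(x) = x³ + x - 1
f'(x) = 3x² + 1
x₀ = 0.7

Newton-Raphson formula: x_{n+1} = x_n - f(x_n)/f'(x_n)

Iteration 1:
  f(0.700000) = 0.043000
  f'(0.700000) = 2.470000
  x_1 = 0.700000 - 0.043000/2.470000 = 0.682591
Iteration 2:
  f(0.682591) = 0.000631
  f'(0.682591) = 2.397792
  x_2 = 0.682591 - 0.000631/2.397792 = 0.682328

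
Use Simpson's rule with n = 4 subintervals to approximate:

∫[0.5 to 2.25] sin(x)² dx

f(x) = sin(x)²
a = 0.5, b = 2.25, n = 4
h = (b - a)/n = 0.437500

Simpson's rule: (h/3)[f(x₀) + 4f(x₁) + 2f(x₂) + ... + f(xₙ)]

x_0 = 0.5000, f(x_0) = 0.229849, coefficient = 1
x_1 = 0.9375, f(x_1) = 0.649767, coefficient = 4
x_2 = 1.3750, f(x_2) = 0.962151, coefficient = 2
x_3 = 1.8125, f(x_3) = 0.942708, coefficient = 4
x_4 = 2.2500, f(x_4) = 0.605398, coefficient = 1

I ≈ (0.437500/3) × 9.129449 = 1.331378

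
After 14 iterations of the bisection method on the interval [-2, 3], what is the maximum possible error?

Bisection error bound: |error| ≤ (b-a)/2^n
|error| ≤ (3 - (-2))/2^14 = 5/2^14
|error| ≤ 0.0003051758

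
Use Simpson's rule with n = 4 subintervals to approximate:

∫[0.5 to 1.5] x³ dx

f(x) = x³
a = 0.5, b = 1.5, n = 4
h = (b - a)/n = 0.250000

Simpson's rule: (h/3)[f(x₀) + 4f(x₁) + 2f(x₂) + ... + f(xₙ)]

x_0 = 0.5000, f(x_0) = 0.125000, coefficient = 1
x_1 = 0.7500, f(x_1) = 0.421875, coefficient = 4
x_2 = 1.0000, f(x_2) = 1.000000, coefficient = 2
x_3 = 1.2500, f(x_3) = 1.953125, coefficient = 4
x_4 = 1.5000, f(x_4) = 3.375000, coefficient = 1

I ≈ (0.250000/3) × 15.000000 = 1.250000
Exact value: 1.250000
Error: 0.000000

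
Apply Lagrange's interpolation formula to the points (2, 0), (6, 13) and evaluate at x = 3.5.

Lagrange interpolation formula:
P(x) = Σ yᵢ × Lᵢ(x)
where Lᵢ(x) = Π_{j≠i} (x - xⱼ)/(xᵢ - xⱼ)

L_0(3.5) = (3.5 - 6)/(2 - 6) = 0.625000
L_1(3.5) = (3.5 - 2)/(6 - 2) = 0.375000

P(3.5) = 0×L_0(3.5) + 13×L_1(3.5)
P(3.5) = 4.875000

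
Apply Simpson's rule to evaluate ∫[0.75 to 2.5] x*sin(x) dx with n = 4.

f(x) = x*sin(x)
a = 0.75, b = 2.5, n = 4
h = (b - a)/n = 0.437500

Simpson's rule: (h/3)[f(x₀) + 4f(x₁) + 2f(x₂) + ... + f(xₙ)]

x_0 = 0.7500, f(x_0) = 0.511229, coefficient = 1
x_1 = 1.1875, f(x_1) = 1.101331, coefficient = 4
x_2 = 1.6250, f(x_2) = 1.622613, coefficient = 2
x_3 = 2.0625, f(x_3) = 1.818155, coefficient = 4
x_4 = 2.5000, f(x_4) = 1.496180, coefficient = 1

I ≈ (0.437500/3) × 16.930582 = 2.469043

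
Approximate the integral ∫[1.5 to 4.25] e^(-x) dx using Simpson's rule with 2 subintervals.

f(x) = e^(-x)
a = 1.5, b = 4.25, n = 2
h = (b - a)/n = 1.375000

Simpson's rule: (h/3)[f(x₀) + 4f(x₁) + 2f(x₂) + ... + f(xₙ)]

x_0 = 1.5000, f(x_0) = 0.223130, coefficient = 1
x_1 = 2.8750, f(x_1) = 0.056416, coefficient = 4
x_2 = 4.2500, f(x_2) = 0.014264, coefficient = 1

I ≈ (1.375000/3) × 0.463059 = 0.212235
Exact value: 0.208866
Error: 0.003369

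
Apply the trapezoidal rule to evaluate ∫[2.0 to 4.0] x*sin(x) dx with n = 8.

f(x) = x*sin(x)
a = 2.0, b = 4.0, n = 8
h = (b - a)/n = 0.250000

Trapezoidal rule: (h/2)[f(x₀) + 2f(x₁) + 2f(x₂) + ... + f(xₙ)]

x_0 = 2.0000, f(x_0) = 1.818595, coefficient = 1
x_1 = 2.2500, f(x_1) = 1.750665, coefficient = 2
x_2 = 2.5000, f(x_2) = 1.496180, coefficient = 2
x_3 = 2.7500, f(x_3) = 1.049568, coefficient = 2
x_4 = 3.0000, f(x_4) = 0.423360, coefficient = 2
x_5 = 3.2500, f(x_5) = -0.351634, coefficient = 2
x_6 = 3.5000, f(x_6) = -1.227741, coefficient = 2
x_7 = 3.7500, f(x_7) = -2.143355, coefficient = 2
x_8 = 4.0000, f(x_8) = -3.027210, coefficient = 1

I ≈ (0.250000/2) × 0.785470 = 0.098184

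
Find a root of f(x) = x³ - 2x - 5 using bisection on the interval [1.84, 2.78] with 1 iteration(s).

f(x) = x³ - 2x - 5
Initial interval: [1.84, 2.78]

Iteration 1:
  c_1 = (1.840000 + 2.780000)/2 = 2.310000
  f(c_1) = f(2.310000) = 2.706391
  f(a) × f(c) < 0, new interval: [1.840000, 2.310000]

After 1 iteration(s), the approximation is c_1 = 2.310000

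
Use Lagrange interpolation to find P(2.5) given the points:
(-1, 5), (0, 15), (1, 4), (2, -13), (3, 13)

Lagrange interpolation formula:
P(x) = Σ yᵢ × Lᵢ(x)
where Lᵢ(x) = Π_{j≠i} (x - xⱼ)/(xᵢ - xⱼ)

L_0(2.5) = (2.5 - 0)/(-1 - 0) × (2.5 - 1)/(-1 - 1) × (2.5 - 2)/(-1 - 2) × (2.5 - 3)/(-1 - 3) = -0.039062
L_1(2.5) = (2.5 - (-1))/(0 - (-1)) × (2.5 - 1)/(0 - 1) × (2.5 - 2)/(0 - 2) × (2.5 - 3)/(0 - 3) = 0.218750
L_2(2.5) = (2.5 - (-1))/(1 - (-1)) × (2.5 - 0)/(1 - 0) × (2.5 - 2)/(1 - 2) × (2.5 - 3)/(1 - 3) = -0.546875
L_3(2.5) = (2.5 - (-1))/(2 - (-1)) × (2.5 - 0)/(2 - 0) × (2.5 - 1)/(2 - 1) × (2.5 - 3)/(2 - 3) = 1.093750
L_4(2.5) = (2.5 - (-1))/(3 - (-1)) × (2.5 - 0)/(3 - 0) × (2.5 - 1)/(3 - 1) × (2.5 - 2)/(3 - 2) = 0.273438

P(2.5) = 5×L_0(2.5) + 15×L_1(2.5) + 4×L_2(2.5) + (-13)×L_3(2.5) + 13×L_4(2.5)
P(2.5) = -9.765625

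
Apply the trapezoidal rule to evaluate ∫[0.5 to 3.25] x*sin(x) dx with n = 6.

f(x) = x*sin(x)
a = 0.5, b = 3.25, n = 6
h = (b - a)/n = 0.458333

Trapezoidal rule: (h/2)[f(x₀) + 2f(x₁) + 2f(x₂) + ... + f(xₙ)]

x_0 = 0.5000, f(x_0) = 0.239713, coefficient = 1
x_1 = 0.9583, f(x_1) = 0.784141, coefficient = 2
x_2 = 1.4167, f(x_2) = 1.399873, coefficient = 2
x_3 = 1.8750, f(x_3) = 1.788911, coefficient = 2
x_4 = 2.3333, f(x_4) = 1.687200, coefficient = 2
x_5 = 2.7917, f(x_5) = 0.957062, coefficient = 2
x_6 = 3.2500, f(x_6) = -0.351634, coefficient = 1

I ≈ (0.458333/2) × 13.122454 = 3.007229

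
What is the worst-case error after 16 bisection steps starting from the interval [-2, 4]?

Bisection error bound: |error| ≤ (b-a)/2^n
|error| ≤ (4 - (-2))/2^16 = 6/2^16
|error| ≤ 0.0000915527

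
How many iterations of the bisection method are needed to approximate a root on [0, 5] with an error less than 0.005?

We need (b-a)/2^n ≤ 0.005
(5 - 0)/2^n ≤ 0.005
5/2^n ≤ 0.005
2^n ≥ 1000
n ≥ log₂(1000) = 9.97
n ≥ 10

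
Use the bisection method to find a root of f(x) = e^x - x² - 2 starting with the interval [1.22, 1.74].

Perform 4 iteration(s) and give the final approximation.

f(x) = e^x - x² - 2
Initial interval: [1.22, 1.74]

Iteration 1:
  c_1 = (1.220000 + 1.740000)/2 = 1.480000
  f(c_1) = f(1.480000) = 0.202546
  f(a) × f(c) < 0, new interval: [1.220000, 1.480000]
Iteration 2:
  c_2 = (1.220000 + 1.480000)/2 = 1.350000
  f(c_2) = f(1.350000) = 0.034926
  f(a) × f(c) < 0, new interval: [1.220000, 1.350000]
Iteration 3:
  c_3 = (1.220000 + 1.350000)/2 = 1.285000
  f(c_3) = f(1.285000) = -0.036557
  f(a) × f(c) ≥ 0, new interval: [1.285000, 1.350000]
Iteration 4:
  c_4 = (1.285000 + 1.350000)/2 = 1.317500
  f(c_4) = f(1.317500) = -0.001732
  f(a) × f(c) ≥ 0, new interval: [1.317500, 1.350000]

After 4 iteration(s), the approximation is c_4 = 1.317500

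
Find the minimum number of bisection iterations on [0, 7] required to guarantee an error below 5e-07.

We need (b-a)/2^n ≤ 5e-07
(7 - 0)/2^n ≤ 5e-07
7/2^n ≤ 5e-07
2^n ≥ 14000000
n ≥ log₂(14000000) = 23.74
n ≥ 24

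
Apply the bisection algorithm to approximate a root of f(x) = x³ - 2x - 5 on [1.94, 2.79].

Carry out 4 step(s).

f(x) = x³ - 2x - 5
Initial interval: [1.94, 2.79]

Iteration 1:
  c_1 = (1.940000 + 2.790000)/2 = 2.365000
  f(c_1) = f(2.365000) = 3.497977
  f(a) × f(c) < 0, new interval: [1.940000, 2.365000]
Iteration 2:
  c_2 = (1.940000 + 2.365000)/2 = 2.152500
  f(c_2) = f(2.152500) = 0.668084
  f(a) × f(c) < 0, new interval: [1.940000, 2.152500]
Iteration 3:
  c_3 = (1.940000 + 2.152500)/2 = 2.046250
  f(c_3) = f(2.046250) = -0.524567
  f(a) × f(c) ≥ 0, new interval: [2.046250, 2.152500]
Iteration 4:
  c_4 = (2.046250 + 2.152500)/2 = 2.099375
  f(c_4) = f(2.099375) = 0.053984
  f(a) × f(c) < 0, new interval: [2.046250, 2.099375]

After 4 iteration(s), the approximation is c_4 = 2.099375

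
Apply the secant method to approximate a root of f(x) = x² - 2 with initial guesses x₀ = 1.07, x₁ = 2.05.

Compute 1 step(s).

f(x) = x² - 2
x₀ = 1.07, x₁ = 2.05

Secant formula: x_{n+1} = x_n - f(x_n)(x_n - x_{n-1})/(f(x_n) - f(x_{n-1}))

Iteration 1:
  f(1.070000) = -0.855100
  f(2.050000) = 2.202500
  x_2 = 2.050000 - 2.202500×(2.050000 - 1.070000)/(2.202500 - (-0.855100))
       = 1.344071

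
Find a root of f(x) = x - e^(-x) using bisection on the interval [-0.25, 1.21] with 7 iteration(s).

f(x) = x - e^(-x)
Initial interval: [-0.25, 1.21]

Iteration 1:
  c_1 = (-0.250000 + 1.210000)/2 = 0.480000
  f(c_1) = f(0.480000) = -0.138783
  f(a) × f(c) ≥ 0, new interval: [0.480000, 1.210000]
Iteration 2:
  c_2 = (0.480000 + 1.210000)/2 = 0.845000
  f(c_2) = f(0.845000) = 0.415443
  f(a) × f(c) < 0, new interval: [0.480000, 0.845000]
Iteration 3:
  c_3 = (0.480000 + 0.845000)/2 = 0.662500
  f(c_3) = f(0.662500) = 0.146939
  f(a) × f(c) < 0, new interval: [0.480000, 0.662500]
Iteration 4:
  c_4 = (0.480000 + 0.662500)/2 = 0.571250
  f(c_4) = f(0.571250) = 0.006431
  f(a) × f(c) < 0, new interval: [0.480000, 0.571250]
Iteration 5:
  c_5 = (0.480000 + 0.571250)/2 = 0.525625
  f(c_5) = f(0.525625) = -0.065561
  f(a) × f(c) ≥ 0, new interval: [0.525625, 0.571250]
Iteration 6:
  c_6 = (0.525625 + 0.571250)/2 = 0.548438
  f(c_6) = f(0.548438) = -0.029414
  f(a) × f(c) ≥ 0, new interval: [0.548438, 0.571250]
Iteration 7:
  c_7 = (0.548438 + 0.571250)/2 = 0.559844
  f(c_7) = f(0.559844) = -0.011455
  f(a) × f(c) ≥ 0, new interval: [0.559844, 0.571250]

After 7 iteration(s), the approximation is c_7 = 0.559844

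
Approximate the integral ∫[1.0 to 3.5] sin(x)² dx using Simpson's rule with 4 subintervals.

f(x) = sin(x)²
a = 1.0, b = 3.5, n = 4
h = (b - a)/n = 0.625000

Simpson's rule: (h/3)[f(x₀) + 4f(x₁) + 2f(x₂) + ... + f(xₙ)]

x_0 = 1.0000, f(x_0) = 0.708073, coefficient = 1
x_1 = 1.6250, f(x_1) = 0.997065, coefficient = 4
x_2 = 2.2500, f(x_2) = 0.605398, coefficient = 2
x_3 = 2.8750, f(x_3) = 0.069404, coefficient = 4
x_4 = 3.5000, f(x_4) = 0.123049, coefficient = 1

I ≈ (0.625000/3) × 6.307793 = 1.314123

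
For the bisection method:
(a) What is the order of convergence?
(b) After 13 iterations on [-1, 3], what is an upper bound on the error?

(a) Bisection has linear (order 1) convergence; the error is halved each step.

(b) Error bound = (b-a)/2^n = (3 - (-1))/2^{13}
    = 4/2^{13}

(a) 1 (linear); (b) error ≤ 4.88e-04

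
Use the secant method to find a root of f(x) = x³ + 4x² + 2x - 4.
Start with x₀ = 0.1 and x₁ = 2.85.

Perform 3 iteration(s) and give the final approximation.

f(x) = x³ + 4x² + 2x - 4
x₀ = 0.1, x₁ = 2.85

Secant formula: x_{n+1} = x_n - f(x_n)(x_n - x_{n-1})/(f(x_n) - f(x_{n-1}))

Iteration 1:
  f(0.100000) = -3.759000
  f(2.850000) = 57.339125
  x_2 = 2.850000 - 57.339125×(2.850000 - 0.100000)/(57.339125 - (-3.759000))
       = 0.269191
Iteration 2:
  f(2.850000) = 57.339125
  f(0.269191) = -3.152256
  x_3 = 0.269191 - (-3.152256)×(0.269191 - 2.850000)/(-3.152256 - 57.339125)
       = 0.403679
Iteration 3:
  f(0.269191) = -3.152256
  f(0.403679) = -2.475032
  x_4 = 0.403679 - (-2.475032)×(0.403679 - 0.269191)/(-2.475032 - (-3.152256))
       = 0.895189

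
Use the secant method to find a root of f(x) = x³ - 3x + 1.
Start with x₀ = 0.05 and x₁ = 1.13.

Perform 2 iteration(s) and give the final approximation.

f(x) = x³ - 3x + 1
x₀ = 0.05, x₁ = 1.13

Secant formula: x_{n+1} = x_n - f(x_n)(x_n - x_{n-1})/(f(x_n) - f(x_{n-1}))

Iteration 1:
  f(0.050000) = 0.850125
  f(1.130000) = -0.947103
  x_2 = 1.130000 - (-0.947103)×(1.130000 - 0.050000)/(-0.947103 - 0.850125)
       = 0.560862
Iteration 2:
  f(1.130000) = -0.947103
  f(0.560862) = -0.506157
  x_3 = 0.560862 - (-0.506157)×(0.560862 - 1.130000)/(-0.506157 - (-0.947103))
       = -0.092446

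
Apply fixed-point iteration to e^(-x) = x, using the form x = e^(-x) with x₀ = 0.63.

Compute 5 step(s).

Equation: e^(-x) = x
Fixed-point form: x = e^(-x)
x₀ = 0.63

x_1 = g(0.630000) = 0.532592
x_2 = g(0.532592) = 0.587081
x_3 = g(0.587081) = 0.555948
x_4 = g(0.555948) = 0.573529
x_5 = g(0.573529) = 0.563533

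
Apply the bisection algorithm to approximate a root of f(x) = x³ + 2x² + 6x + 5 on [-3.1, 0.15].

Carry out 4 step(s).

f(x) = x³ + 2x² + 6x + 5
Initial interval: [-3.1, 0.15]

Iteration 1:
  c_1 = (-3.100000 + 0.150000)/2 = -1.475000
  f(c_1) = f(-1.475000) = -2.707797
  f(a) × f(c) ≥ 0, new interval: [-1.475000, 0.150000]
Iteration 2:
  c_2 = (-1.475000 + 0.150000)/2 = -0.662500
  f(c_2) = f(-0.662500) = 1.612037
  f(a) × f(c) < 0, new interval: [-1.475000, -0.662500]
Iteration 3:
  c_3 = (-1.475000 + (-0.662500))/2 = -1.068750
  f(c_3) = f(-1.068750) = -0.348802
  f(a) × f(c) ≥ 0, new interval: [-1.068750, -0.662500]
Iteration 4:
  c_4 = (-1.068750 + (-0.662500))/2 = -0.865625
  f(c_4) = f(-0.865625) = 0.656245
  f(a) × f(c) < 0, new interval: [-1.068750, -0.865625]

After 4 iteration(s), the approximation is c_4 = -0.865625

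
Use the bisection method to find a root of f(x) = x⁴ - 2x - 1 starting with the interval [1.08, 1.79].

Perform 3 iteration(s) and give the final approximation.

f(x) = x⁴ - 2x - 1
Initial interval: [1.08, 1.79]

Iteration 1:
  c_1 = (1.080000 + 1.790000)/2 = 1.435000
  f(c_1) = f(1.435000) = 0.370408
  f(a) × f(c) < 0, new interval: [1.080000, 1.435000]
Iteration 2:
  c_2 = (1.080000 + 1.435000)/2 = 1.257500
  f(c_2) = f(1.257500) = -1.014471
  f(a) × f(c) ≥ 0, new interval: [1.257500, 1.435000]
Iteration 3:
  c_3 = (1.257500 + 1.435000)/2 = 1.346250
  f(c_3) = f(1.346250) = -0.407746
  f(a) × f(c) ≥ 0, new interval: [1.346250, 1.435000]

After 3 iteration(s), the approximation is c_3 = 1.346250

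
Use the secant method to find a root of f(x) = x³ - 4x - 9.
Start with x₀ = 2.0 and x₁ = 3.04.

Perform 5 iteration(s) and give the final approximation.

f(x) = x³ - 4x - 9
x₀ = 2.0, x₁ = 3.04

Secant formula: x_{n+1} = x_n - f(x_n)(x_n - x_{n-1})/(f(x_n) - f(x_{n-1}))

Iteration 1:
  f(2.000000) = -9.000000
  f(3.040000) = 6.934464
  x_2 = 3.040000 - 6.934464×(3.040000 - 2.000000)/(6.934464 - (-9.000000))
       = 2.587406
Iteration 2:
  f(3.040000) = 6.934464
  f(2.587406) = -2.027795
  x_3 = 2.587406 - (-2.027795)×(2.587406 - 3.040000)/(-2.027795 - 6.934464)
       = 2.689810
Iteration 3:
  f(2.587406) = -2.027795
  f(2.689810) = -0.298262
  x_4 = 2.689810 - (-0.298262)×(2.689810 - 2.587406)/(-0.298262 - (-2.027795))
       = 2.707469
Iteration 4:
  f(2.689810) = -0.298262
  f(2.707469) = 0.016930
  x_5 = 2.707469 - 0.016930×(2.707469 - 2.689810)/(0.016930 - (-0.298262))
       = 2.706521
Iteration 5:
  f(2.707469) = 0.016930
  f(2.706521) = -0.000128
  x_6 = 2.706521 - (-0.000128)×(2.706521 - 2.707469)/(-0.000128 - 0.016930)
       = 2.706528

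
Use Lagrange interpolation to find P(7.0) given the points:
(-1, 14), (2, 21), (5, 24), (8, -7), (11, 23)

Lagrange interpolation formula:
P(x) = Σ yᵢ × Lᵢ(x)
where Lᵢ(x) = Π_{j≠i} (x - xⱼ)/(xᵢ - xⱼ)

L_0(7.0) = (7.0 - 2)/(-1 - 2) × (7.0 - 5)/(-1 - 5) × (7.0 - 8)/(-1 - 8) × (7.0 - 11)/(-1 - 11) = 0.020576
L_1(7.0) = (7.0 - (-1))/(2 - (-1)) × (7.0 - 5)/(2 - 5) × (7.0 - 8)/(2 - 8) × (7.0 - 11)/(2 - 11) = -0.131687
L_2(7.0) = (7.0 - (-1))/(5 - (-1)) × (7.0 - 2)/(5 - 2) × (7.0 - 8)/(5 - 8) × (7.0 - 11)/(5 - 11) = 0.493827
L_3(7.0) = (7.0 - (-1))/(8 - (-1)) × (7.0 - 2)/(8 - 2) × (7.0 - 5)/(8 - 5) × (7.0 - 11)/(8 - 11) = 0.658436
L_4(7.0) = (7.0 - (-1))/(11 - (-1)) × (7.0 - 2)/(11 - 2) × (7.0 - 5)/(11 - 5) × (7.0 - 8)/(11 - 8) = -0.041152

P(7.0) = 14×L_0(7.0) + 21×L_1(7.0) + 24×L_2(7.0) + (-7)×L_3(7.0) + 23×L_4(7.0)
P(7.0) = 3.818930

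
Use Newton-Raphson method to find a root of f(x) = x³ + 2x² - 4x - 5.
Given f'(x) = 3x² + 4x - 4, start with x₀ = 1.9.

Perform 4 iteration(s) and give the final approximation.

f(x) = x³ + 2x² - 4x - 5
f'(x) = 3x² + 4x - 4
x₀ = 1.9

Newton-Raphson formula: x_{n+1} = x_n - f(x_n)/f'(x_n)

Iteration 1:
  f(1.900000) = 1.479000
  f'(1.900000) = 14.430000
  x_1 = 1.900000 - 1.479000/14.430000 = 1.797505
Iteration 2:
  f(1.797505) = 0.079813
  f'(1.797505) = 12.883096
  x_2 = 1.797505 - 0.079813/12.883096 = 1.791310
Iteration 3:
  f(1.791310) = 0.000283
  f'(1.791310) = 12.791615
  x_3 = 1.791310 - 0.000283/12.791615 = 1.791288
Iteration 4:
  f(1.791288) = 0.000000
  f'(1.791288) = 12.791288
  x_4 = 1.791288 - 0.000000/12.791288 = 1.791288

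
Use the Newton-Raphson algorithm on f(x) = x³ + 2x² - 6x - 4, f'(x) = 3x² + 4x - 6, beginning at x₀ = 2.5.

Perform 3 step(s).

f(x) = x³ + 2x² - 6x - 4
f'(x) = 3x² + 4x - 6
x₀ = 2.5

Newton-Raphson formula: x_{n+1} = x_n - f(x_n)/f'(x_n)

Iteration 1:
  f(2.500000) = 9.125000
  f'(2.500000) = 22.750000
  x_1 = 2.500000 - 9.125000/22.750000 = 2.098901
Iteration 2:
  f(2.098901) = 1.463834
  f'(2.098901) = 15.611762
  x_2 = 2.098901 - 1.463834/15.611762 = 2.005136
Iteration 3:
  f(2.005136) = 0.072119
  f'(2.005136) = 14.082259
  x_3 = 2.005136 - 0.072119/14.082259 = 2.000015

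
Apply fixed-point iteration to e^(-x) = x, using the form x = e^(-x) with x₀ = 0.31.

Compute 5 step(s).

Equation: e^(-x) = x
Fixed-point form: x = e^(-x)
x₀ = 0.31

x_1 = g(0.310000) = 0.733447
x_2 = g(0.733447) = 0.480251
x_3 = g(0.480251) = 0.618628
x_4 = g(0.618628) = 0.538683
x_5 = g(0.538683) = 0.583516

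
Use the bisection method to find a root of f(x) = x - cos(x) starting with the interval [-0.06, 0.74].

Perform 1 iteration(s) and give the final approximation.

f(x) = x - cos(x)
Initial interval: [-0.06, 0.74]

Iteration 1:
  c_1 = (-0.060000 + 0.740000)/2 = 0.340000
  f(c_1) = f(0.340000) = -0.602755
  f(a) × f(c) ≥ 0, new interval: [0.340000, 0.740000]

After 1 iteration(s), the approximation is c_1 = 0.340000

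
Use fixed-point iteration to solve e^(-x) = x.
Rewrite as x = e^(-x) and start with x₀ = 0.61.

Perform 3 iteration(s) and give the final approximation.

Equation: e^(-x) = x
Fixed-point form: x = e^(-x)
x₀ = 0.61

x_1 = g(0.610000) = 0.543351
x_2 = g(0.543351) = 0.580799
x_3 = g(0.580799) = 0.559451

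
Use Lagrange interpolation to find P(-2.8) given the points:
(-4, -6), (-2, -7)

Lagrange interpolation formula:
P(x) = Σ yᵢ × Lᵢ(x)
where Lᵢ(x) = Π_{j≠i} (x - xⱼ)/(xᵢ - xⱼ)

L_0(-2.8) = (-2.8 - (-2))/(-4 - (-2)) = 0.400000
L_1(-2.8) = (-2.8 - (-4))/(-2 - (-4)) = 0.600000

P(-2.8) = (-6)×L_0(-2.8) + (-7)×L_1(-2.8)
P(-2.8) = -6.600000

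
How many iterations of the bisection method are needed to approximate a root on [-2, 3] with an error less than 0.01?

We need (b-a)/2^n ≤ 0.01
(3 - (-2))/2^n ≤ 0.01
5/2^n ≤ 0.01
2^n ≥ 500
n ≥ log₂(500) = 8.97
n ≥ 9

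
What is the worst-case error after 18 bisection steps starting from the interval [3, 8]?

Bisection error bound: |error| ≤ (b-a)/2^n
|error| ≤ (8 - 3)/2^18 = 5/2^18
|error| ≤ 0.0000190735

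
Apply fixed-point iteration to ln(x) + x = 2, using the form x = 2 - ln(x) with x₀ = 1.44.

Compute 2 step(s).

Equation: ln(x) + x = 2
Fixed-point form: x = 2 - ln(x)
x₀ = 1.44

x_1 = g(1.440000) = 1.635357
x_2 = g(1.635357) = 1.508139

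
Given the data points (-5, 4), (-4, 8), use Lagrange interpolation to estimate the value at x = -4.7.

Lagrange interpolation formula:
P(x) = Σ yᵢ × Lᵢ(x)
where Lᵢ(x) = Π_{j≠i} (x - xⱼ)/(xᵢ - xⱼ)

L_0(-4.7) = (-4.7 - (-4))/(-5 - (-4)) = 0.700000
L_1(-4.7) = (-4.7 - (-5))/(-4 - (-5)) = 0.300000

P(-4.7) = 4×L_0(-4.7) + 8×L_1(-4.7)
P(-4.7) = 5.200000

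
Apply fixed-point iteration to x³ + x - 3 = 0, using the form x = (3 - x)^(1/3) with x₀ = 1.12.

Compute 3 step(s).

Equation: x³ + x - 3 = 0
Fixed-point form: x = (3 - x)^(1/3)
x₀ = 1.12

x_1 = g(1.120000) = 1.234201
x_2 = g(1.234201) = 1.208687
x_3 = g(1.208687) = 1.214480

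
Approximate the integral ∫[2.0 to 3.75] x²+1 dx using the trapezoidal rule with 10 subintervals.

f(x) = x²+1
a = 2.0, b = 3.75, n = 10
h = (b - a)/n = 0.175000

Trapezoidal rule: (h/2)[f(x₀) + 2f(x₁) + 2f(x₂) + ... + f(xₙ)]

x_0 = 2.0000, f(x_0) = 5.000000, coefficient = 1
x_1 = 2.1750, f(x_1) = 5.730625, coefficient = 2
x_2 = 2.3500, f(x_2) = 6.522500, coefficient = 2
x_3 = 2.5250, f(x_3) = 7.375625, coefficient = 2
x_4 = 2.7000, f(x_4) = 8.290000, coefficient = 2
x_5 = 2.8750, f(x_5) = 9.265625, coefficient = 2
x_6 = 3.0500, f(x_6) = 10.302500, coefficient = 2
x_7 = 3.2250, f(x_7) = 11.400625, coefficient = 2
x_8 = 3.4000, f(x_8) = 12.560000, coefficient = 2
x_9 = 3.5750, f(x_9) = 13.780625, coefficient = 2
x_10 = 3.7500, f(x_10) = 15.062500, coefficient = 1

I ≈ (0.175000/2) × 190.518750 = 16.670391
Exact value: 16.661458
Error: 0.008932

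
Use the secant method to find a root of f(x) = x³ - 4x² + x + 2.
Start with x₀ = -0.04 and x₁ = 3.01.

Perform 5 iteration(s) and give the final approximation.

f(x) = x³ - 4x² + x + 2
x₀ = -0.04, x₁ = 3.01

Secant formula: x_{n+1} = x_n - f(x_n)(x_n - x_{n-1})/(f(x_n) - f(x_{n-1}))

Iteration 1:
  f(-0.040000) = 1.953536
  f(3.010000) = -3.959499
  x_2 = 3.010000 - (-3.959499)×(3.010000 - (-0.040000))/(-3.959499 - 1.953536)
       = 0.967653
Iteration 2:
  f(3.010000) = -3.959499
  f(0.967653) = 0.128310
  x_3 = 0.967653 - 0.128310×(0.967653 - 3.010000)/(0.128310 - (-3.959499))
       = 1.031758
Iteration 3:
  f(0.967653) = 0.128310
  f(1.031758) = -0.128010
  x_4 = 1.031758 - (-0.128010)×(1.031758 - 0.967653)/(-0.128010 - 0.128310)
       = 0.999743
Iteration 4:
  f(1.031758) = -0.128010
  f(0.999743) = 0.001028
  x_5 = 0.999743 - 0.001028×(0.999743 - 1.031758)/(0.001028 - (-0.128010))
       = 0.999998
Iteration 5:
  f(0.999743) = 0.001028
  f(0.999998) = 0.000008
  x_6 = 0.999998 - 0.000008×(0.999998 - 0.999743)/(0.000008 - 0.001028)
       = 1.000000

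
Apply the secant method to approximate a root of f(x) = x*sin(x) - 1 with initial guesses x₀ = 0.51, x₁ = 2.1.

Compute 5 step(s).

f(x) = x*sin(x) - 1
x₀ = 0.51, x₁ = 2.1

Secant formula: x_{n+1} = x_n - f(x_n)(x_n - x_{n-1})/(f(x_n) - f(x_{n-1}))

Iteration 1:
  f(0.510000) = -0.751030
  f(2.100000) = 0.812740
  x_2 = 2.100000 - 0.812740×(2.100000 - 0.510000)/(0.812740 - (-0.751030))
       = 1.273627
Iteration 2:
  f(2.100000) = 0.812740
  f(1.273627) = 0.217803
  x_3 = 1.273627 - 0.217803×(1.273627 - 2.100000)/(0.217803 - 0.812740)
       = 0.971096
Iteration 3:
  f(1.273627) = 0.217803
  f(0.971096) = -0.198355
  x_4 = 0.971096 - (-0.198355)×(0.971096 - 1.273627)/(-0.198355 - 0.217803)
       = 1.115293
Iteration 4:
  f(0.971096) = -0.198355
  f(1.115293) = 0.001577
  x_5 = 1.115293 - 0.001577×(1.115293 - 0.971096)/(0.001577 - (-0.198355))
       = 1.114155
Iteration 5:
  f(1.115293) = 0.001577
  f(1.114155) = -0.000003
  x_6 = 1.114155 - (-0.000003)×(1.114155 - 1.115293)/(-0.000003 - 0.001577)
       = 1.114157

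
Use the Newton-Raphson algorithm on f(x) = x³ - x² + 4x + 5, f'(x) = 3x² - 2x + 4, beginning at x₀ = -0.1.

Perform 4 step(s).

f(x) = x³ - x² + 4x + 5
f'(x) = 3x² - 2x + 4
x₀ = -0.1

Newton-Raphson formula: x_{n+1} = x_n - f(x_n)/f'(x_n)

Iteration 1:
  f(-0.100000) = 4.589000
  f'(-0.100000) = 4.230000
  x_1 = -0.100000 - 4.589000/4.230000 = -1.184870
Iteration 2:
  f(-1.184870) = -2.806856
  f'(-1.184870) = 10.581491
  x_2 = -1.184870 - (-2.806856)/10.581491 = -0.919609
Iteration 3:
  f(-0.919609) = -0.301813
  f'(-0.919609) = 8.376261
  x_3 = -0.919609 - (-0.301813)/8.376261 = -0.883577
Iteration 4:
  f(-0.883577) = -0.004833
  f'(-0.883577) = 8.109280
  x_4 = -0.883577 - (-0.004833)/8.109280 = -0.882981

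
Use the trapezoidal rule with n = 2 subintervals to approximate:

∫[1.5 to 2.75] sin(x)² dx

f(x) = sin(x)²
a = 1.5, b = 2.75, n = 2
h = (b - a)/n = 0.625000

Trapezoidal rule: (h/2)[f(x₀) + 2f(x₁) + 2f(x₂) + ... + f(xₙ)]

x_0 = 1.5000, f(x_0) = 0.994996, coefficient = 1
x_1 = 2.1250, f(x_1) = 0.723044, coefficient = 2
x_2 = 2.7500, f(x_2) = 0.145665, coefficient = 1

I ≈ (0.625000/2) × 2.586749 = 0.808359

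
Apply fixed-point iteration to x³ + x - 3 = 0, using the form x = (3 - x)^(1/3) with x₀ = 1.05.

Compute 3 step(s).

Equation: x³ + x - 3 = 0
Fixed-point form: x = (3 - x)^(1/3)
x₀ = 1.05

x_1 = g(1.050000) = 1.249333
x_2 = g(1.249333) = 1.205224
x_3 = g(1.205224) = 1.215262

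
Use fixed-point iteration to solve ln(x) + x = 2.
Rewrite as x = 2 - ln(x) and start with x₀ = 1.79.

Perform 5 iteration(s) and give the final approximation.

Equation: ln(x) + x = 2
Fixed-point form: x = 2 - ln(x)
x₀ = 1.79

x_1 = g(1.790000) = 1.417784
x_2 = g(1.417784) = 1.650905
x_3 = g(1.650905) = 1.498677
x_4 = g(1.498677) = 1.595418
x_5 = g(1.595418) = 1.532865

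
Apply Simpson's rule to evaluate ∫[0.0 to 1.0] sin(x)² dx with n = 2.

f(x) = sin(x)²
a = 0.0, b = 1.0, n = 2
h = (b - a)/n = 0.500000

Simpson's rule: (h/3)[f(x₀) + 4f(x₁) + 2f(x₂) + ... + f(xₙ)]

x_0 = 0.0000, f(x_0) = 0.000000, coefficient = 1
x_1 = 0.5000, f(x_1) = 0.229849, coefficient = 4
x_2 = 1.0000, f(x_2) = 0.708073, coefficient = 1

I ≈ (0.500000/3) × 1.627469 = 0.271245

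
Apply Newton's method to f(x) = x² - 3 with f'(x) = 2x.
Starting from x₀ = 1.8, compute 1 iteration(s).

f(x) = x² - 3
f'(x) = 2x
x₀ = 1.8

Newton-Raphson formula: x_{n+1} = x_n - f(x_n)/f'(x_n)

Iteration 1:
  f(1.800000) = 0.240000
  f'(1.800000) = 3.600000
  x_1 = 1.800000 - 0.240000/3.600000 = 1.733333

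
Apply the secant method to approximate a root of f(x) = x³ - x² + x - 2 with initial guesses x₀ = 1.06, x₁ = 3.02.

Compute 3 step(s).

f(x) = x³ - x² + x - 2
x₀ = 1.06, x₁ = 3.02

Secant formula: x_{n+1} = x_n - f(x_n)(x_n - x_{n-1})/(f(x_n) - f(x_{n-1}))

Iteration 1:
  f(1.060000) = -0.872584
  f(3.020000) = 19.443208
  x_2 = 3.020000 - 19.443208×(3.020000 - 1.060000)/(19.443208 - (-0.872584))
       = 1.144184
Iteration 2:
  f(3.020000) = 19.443208
  f(1.144184) = -0.667057
  x_3 = 1.144184 - (-0.667057)×(1.144184 - 3.020000)/(-0.667057 - 19.443208)
       = 1.206405
Iteration 3:
  f(1.144184) = -0.667057
  f(1.206405) = -0.493191
  x_4 = 1.206405 - (-0.493191)×(1.206405 - 1.144184)/(-0.493191 - (-0.667057))
       = 1.382902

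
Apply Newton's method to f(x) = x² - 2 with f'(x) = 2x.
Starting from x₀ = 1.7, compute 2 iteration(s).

f(x) = x² - 2
f'(x) = 2x
x₀ = 1.7

Newton-Raphson formula: x_{n+1} = x_n - f(x_n)/f'(x_n)

Iteration 1:
  f(1.700000) = 0.890000
  f'(1.700000) = 3.400000
  x_1 = 1.700000 - 0.890000/3.400000 = 1.438235
Iteration 2:
  f(1.438235) = 0.068521
  f'(1.438235) = 2.876471
  x_2 = 1.438235 - 0.068521/2.876471 = 1.414414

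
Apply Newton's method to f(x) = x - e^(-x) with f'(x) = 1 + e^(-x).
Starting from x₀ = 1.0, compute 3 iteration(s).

f(x) = x - e^(-x)
f'(x) = 1 + e^(-x)
x₀ = 1.0

Newton-Raphson formula: x_{n+1} = x_n - f(x_n)/f'(x_n)

Iteration 1:
  f(1.000000) = 0.632121
  f'(1.000000) = 1.367879
  x_1 = 1.000000 - 0.632121/1.367879 = 0.537883
Iteration 2:
  f(0.537883) = -0.046100
  f'(0.537883) = 1.583983
  x_2 = 0.537883 - (-0.046100)/1.583983 = 0.566987
Iteration 3:
  f(0.566987) = -0.000245
  f'(0.566987) = 1.567232
  x_3 = 0.566987 - (-0.000245)/1.567232 = 0.567143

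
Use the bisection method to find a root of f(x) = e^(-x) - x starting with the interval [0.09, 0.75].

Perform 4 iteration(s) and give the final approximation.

f(x) = e^(-x) - x
Initial interval: [0.09, 0.75]

Iteration 1:
  c_1 = (0.090000 + 0.750000)/2 = 0.420000
  f(c_1) = f(0.420000) = 0.237047
  f(a) × f(c) ≥ 0, new interval: [0.420000, 0.750000]
Iteration 2:
  c_2 = (0.420000 + 0.750000)/2 = 0.585000
  f(c_2) = f(0.585000) = -0.027894
  f(a) × f(c) < 0, new interval: [0.420000, 0.585000]
Iteration 3:
  c_3 = (0.420000 + 0.585000)/2 = 0.502500
  f(c_3) = f(0.502500) = 0.102516
  f(a) × f(c) ≥ 0, new interval: [0.502500, 0.585000]
Iteration 4:
  c_4 = (0.502500 + 0.585000)/2 = 0.543750
  f(c_4) = f(0.543750) = 0.036817
  f(a) × f(c) ≥ 0, new interval: [0.543750, 0.585000]

After 4 iteration(s), the approximation is c_4 = 0.543750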